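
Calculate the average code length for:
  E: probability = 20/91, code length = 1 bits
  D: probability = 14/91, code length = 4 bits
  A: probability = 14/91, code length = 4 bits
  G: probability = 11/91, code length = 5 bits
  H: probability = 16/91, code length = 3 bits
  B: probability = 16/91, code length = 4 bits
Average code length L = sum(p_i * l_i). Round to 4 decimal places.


Weighted contributions p_i * l_i:
  E: (20/91) * 1 = 20/91
  D: (14/91) * 4 = 56/91
  A: (14/91) * 4 = 56/91
  G: (11/91) * 5 = 55/91
  H: (16/91) * 3 = 48/91
  B: (16/91) * 4 = 64/91
Sum = (20 + 56 + 56 + 55 + 48 + 64)/91 = 299/91

L = 299/91 = 3.2857 bits/symbol


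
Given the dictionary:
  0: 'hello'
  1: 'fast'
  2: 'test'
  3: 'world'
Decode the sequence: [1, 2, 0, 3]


Look up each index in the dictionary:
  1 -> 'fast'
  2 -> 'test'
  0 -> 'hello'
  3 -> 'world'

Decoded: "fast test hello world"


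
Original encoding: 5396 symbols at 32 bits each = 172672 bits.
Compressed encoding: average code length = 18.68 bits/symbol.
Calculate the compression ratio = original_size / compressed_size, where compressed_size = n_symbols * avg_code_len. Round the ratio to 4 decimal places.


original_size = n_symbols * orig_bits = 5396 * 32 = 172672 bits
compressed_size = n_symbols * avg_code_len = 5396 * 18.68 = 100797.28 bits
ratio = original_size / compressed_size = 172672 / 100797.28 = 1.7131

Compression ratio = 1.7131


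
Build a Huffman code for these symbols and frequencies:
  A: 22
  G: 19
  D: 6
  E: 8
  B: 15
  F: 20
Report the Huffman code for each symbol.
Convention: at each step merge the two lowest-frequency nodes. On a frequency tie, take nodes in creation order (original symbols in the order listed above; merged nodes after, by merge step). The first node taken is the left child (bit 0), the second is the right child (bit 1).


Huffman tree construction:
Step 1: Merge D(6) + E(8) = 14
Step 2: Merge (D+E)(14) + B(15) = 29
Step 3: Merge G(19) + F(20) = 39
Step 4: Merge A(22) + ((D+E)+B)(29) = 51
Step 5: Merge (G+F)(39) + (A+((D+E)+B))(51) = 90
Read each symbol's code off the tree from the root (left child = 0, right child = 1).

Codes:
  A: 10 (length 2)
  G: 00 (length 2)
  D: 1100 (length 4)
  E: 1101 (length 4)
  B: 111 (length 3)
  F: 01 (length 2)
Average code length: 223/90 = 2.4778 bits/symbol


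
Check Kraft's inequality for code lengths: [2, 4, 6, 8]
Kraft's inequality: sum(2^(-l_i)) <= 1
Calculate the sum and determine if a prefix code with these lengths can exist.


Sum = 2^(-2) + 2^(-4) + 2^(-6) + 2^(-8)
    = 0.25 + 0.0625 + 0.015625 + 0.00390625
    = 85/256 = 0.33203125
Since 0.33203125 <= 1, Kraft's inequality IS satisfied.
A prefix code with these lengths CAN exist.

Kraft sum = 0.33203125. Satisfied.


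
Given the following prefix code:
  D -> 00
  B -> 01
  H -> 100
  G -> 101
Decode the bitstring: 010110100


Decoding step by step:
Bits 01 -> B
Bits 01 -> B
Bits 101 -> G
Bits 00 -> D


Decoded message: BBGD


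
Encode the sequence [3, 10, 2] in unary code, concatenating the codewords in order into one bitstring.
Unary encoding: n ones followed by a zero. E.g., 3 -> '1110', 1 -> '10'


Encode each number as n ones followed by a terminating 0:
  3 -> 1110 (4 bits)
  10 -> 11111111110 (11 bits)
  2 -> 110 (3 bits)
Total length = 4 + 11 + 3 = 18 bits.

Unary([3, 10, 2]) = 111011111111110110 (18 bits)


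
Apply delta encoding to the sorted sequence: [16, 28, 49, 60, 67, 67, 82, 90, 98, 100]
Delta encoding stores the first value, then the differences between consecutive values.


First value: 16
Deltas:
  28 - 16 = 12
  49 - 28 = 21
  60 - 49 = 11
  67 - 60 = 7
  67 - 67 = 0
  82 - 67 = 15
  90 - 82 = 8
  98 - 90 = 8
  100 - 98 = 2


Delta encoded: [16, 12, 21, 11, 7, 0, 15, 8, 8, 2]


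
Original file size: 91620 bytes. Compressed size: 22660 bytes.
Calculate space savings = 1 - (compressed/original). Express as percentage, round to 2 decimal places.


ratio = compressed/original = 22660/91620 = 0.247326
savings = 1 - ratio = 1 - 0.247326 = 0.752674
as a percentage: 0.752674 * 100 = 75.27%

Space savings = 1 - 22660/91620 = 75.27%


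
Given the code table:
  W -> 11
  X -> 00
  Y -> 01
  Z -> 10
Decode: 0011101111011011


Decoding:
00 -> X
11 -> W
10 -> Z
11 -> W
11 -> W
01 -> Y
10 -> Z
11 -> W


Result: XWZWWYZW


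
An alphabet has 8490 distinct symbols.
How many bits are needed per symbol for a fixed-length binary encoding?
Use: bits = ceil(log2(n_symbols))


log2(8490) = 13.0515
Bracket: 2^13 = 8192 < 8490 <= 2^14 = 16384
So ceil(log2(8490)) = 14

bits = ceil(log2(8490)) = ceil(13.0515) = 14 bits


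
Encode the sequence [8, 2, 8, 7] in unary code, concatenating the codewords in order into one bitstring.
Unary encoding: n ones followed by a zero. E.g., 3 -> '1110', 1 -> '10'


Encode each number as n ones followed by a terminating 0:
  8 -> 111111110 (9 bits)
  2 -> 110 (3 bits)
  8 -> 111111110 (9 bits)
  7 -> 11111110 (8 bits)
Total length = 9 + 3 + 9 + 8 = 29 bits.

Unary([8, 2, 8, 7]) = 11111111011011111111011111110 (29 bits)


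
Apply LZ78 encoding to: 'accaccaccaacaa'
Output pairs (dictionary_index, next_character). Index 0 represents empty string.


LZ78 encoding steps:
Dictionary: {0: ''}
Step 1: w='' (idx 0), next='a' -> output (0, 'a'), add 'a' as idx 1
Step 2: w='' (idx 0), next='c' -> output (0, 'c'), add 'c' as idx 2
Step 3: w='c' (idx 2), next='a' -> output (2, 'a'), add 'ca' as idx 3
Step 4: w='c' (idx 2), next='c' -> output (2, 'c'), add 'cc' as idx 4
Step 5: w='a' (idx 1), next='c' -> output (1, 'c'), add 'ac' as idx 5
Step 6: w='ca' (idx 3), next='a' -> output (3, 'a'), add 'caa' as idx 6
Step 7: w='caa' (idx 6), end of input -> output (6, '')


Encoded: [(0, 'a'), (0, 'c'), (2, 'a'), (2, 'c'), (1, 'c'), (3, 'a'), (6, '')]


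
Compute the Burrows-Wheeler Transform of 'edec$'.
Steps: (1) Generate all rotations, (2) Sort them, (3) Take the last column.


Rotations (sorted):
  0: $edec -> last char: c
  1: c$ede -> last char: e
  2: dec$e -> last char: e
  3: ec$ed -> last char: d
  4: edec$ -> last char: $


BWT = ceed$


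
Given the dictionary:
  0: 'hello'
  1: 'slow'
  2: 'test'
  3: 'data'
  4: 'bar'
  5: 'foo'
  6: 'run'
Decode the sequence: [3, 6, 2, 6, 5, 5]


Look up each index in the dictionary:
  3 -> 'data'
  6 -> 'run'
  2 -> 'test'
  6 -> 'run'
  5 -> 'foo'
  5 -> 'foo'

Decoded: "data run test run foo foo"


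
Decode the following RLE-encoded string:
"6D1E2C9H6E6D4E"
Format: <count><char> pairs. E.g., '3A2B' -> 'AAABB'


Expanding each <count><char> pair:
  6D -> 'DDDDDD'
  1E -> 'E'
  2C -> 'CC'
  9H -> 'HHHHHHHHH'
  6E -> 'EEEEEE'
  6D -> 'DDDDDD'
  4E -> 'EEEE'

Decoded = DDDDDDECCHHHHHHHHHEEEEEEDDDDDDEEEE


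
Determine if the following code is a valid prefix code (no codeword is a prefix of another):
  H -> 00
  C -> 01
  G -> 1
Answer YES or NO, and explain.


Checking each pair (does one codeword prefix another?):
  H='00' vs C='01': no prefix
  H='00' vs G='1': no prefix
  C='01' vs H='00': no prefix
  C='01' vs G='1': no prefix
  G='1' vs H='00': no prefix
  G='1' vs C='01': no prefix
No violation found over all pairs.

YES -- this is a valid prefix code. No codeword is a prefix of any other codeword.


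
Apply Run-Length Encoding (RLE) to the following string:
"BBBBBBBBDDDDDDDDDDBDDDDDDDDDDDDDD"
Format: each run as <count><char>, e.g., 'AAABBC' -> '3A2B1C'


Scanning runs left to right:
  i=0: run of 'B' x 8 -> '8B'
  i=8: run of 'D' x 10 -> '10D'
  i=18: run of 'B' x 1 -> '1B'
  i=19: run of 'D' x 14 -> '14D'

RLE = 8B10D1B14D


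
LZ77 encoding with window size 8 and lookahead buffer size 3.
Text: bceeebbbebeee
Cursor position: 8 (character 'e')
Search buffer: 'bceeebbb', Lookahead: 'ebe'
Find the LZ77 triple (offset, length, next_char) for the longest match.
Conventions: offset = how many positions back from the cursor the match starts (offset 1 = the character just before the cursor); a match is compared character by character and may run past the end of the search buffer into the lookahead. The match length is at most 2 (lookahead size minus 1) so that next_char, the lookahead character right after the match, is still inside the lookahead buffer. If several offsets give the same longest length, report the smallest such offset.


Try each offset into the search buffer:
  offset=1 (pos 7, char 'b'): match length 0
  offset=2 (pos 6, char 'b'): match length 0
  offset=3 (pos 5, char 'b'): match length 0
  offset=4 (pos 4, char 'e'): match length 2
  offset=5 (pos 3, char 'e'): match length 1
  offset=6 (pos 2, char 'e'): match length 1
  offset=7 (pos 1, char 'c'): match length 0
  offset=8 (pos 0, char 'b'): match length 0
Longest match has length 2 at offset 4.
next_char = character at position 8 + 2 = 10 -> 'e'

Best match: offset=4, length=2 (matching 'eb' starting at position 4)
LZ77 triple: (4, 2, 'e')


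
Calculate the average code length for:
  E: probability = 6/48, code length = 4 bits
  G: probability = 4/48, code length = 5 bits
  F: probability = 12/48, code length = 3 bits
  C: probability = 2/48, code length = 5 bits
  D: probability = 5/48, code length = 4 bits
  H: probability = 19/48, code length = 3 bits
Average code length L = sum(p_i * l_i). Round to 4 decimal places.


Weighted contributions p_i * l_i:
  E: (6/48) * 4 = 24/48
  G: (4/48) * 5 = 20/48
  F: (12/48) * 3 = 36/48
  C: (2/48) * 5 = 10/48
  D: (5/48) * 4 = 20/48
  H: (19/48) * 3 = 57/48
Sum = (24 + 20 + 36 + 10 + 20 + 57)/48 = 167/48

L = 167/48 = 3.4792 bits/symbol


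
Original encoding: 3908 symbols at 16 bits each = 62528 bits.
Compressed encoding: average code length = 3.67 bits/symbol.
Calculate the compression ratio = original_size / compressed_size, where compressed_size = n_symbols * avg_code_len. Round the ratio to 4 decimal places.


original_size = n_symbols * orig_bits = 3908 * 16 = 62528 bits
compressed_size = n_symbols * avg_code_len = 3908 * 3.67 = 14342.36 bits
ratio = original_size / compressed_size = 62528 / 14342.36 = 4.3597

Compression ratio = 4.3597


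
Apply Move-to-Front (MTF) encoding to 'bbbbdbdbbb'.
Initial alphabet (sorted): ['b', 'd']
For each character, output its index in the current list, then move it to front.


MTF encoding:
'b': index 0 in ['b', 'd'] -> ['b', 'd']
'b': index 0 in ['b', 'd'] -> ['b', 'd']
'b': index 0 in ['b', 'd'] -> ['b', 'd']
'b': index 0 in ['b', 'd'] -> ['b', 'd']
'd': index 1 in ['b', 'd'] -> ['d', 'b']
'b': index 1 in ['d', 'b'] -> ['b', 'd']
'd': index 1 in ['b', 'd'] -> ['d', 'b']
'b': index 1 in ['d', 'b'] -> ['b', 'd']
'b': index 0 in ['b', 'd'] -> ['b', 'd']
'b': index 0 in ['b', 'd'] -> ['b', 'd']


Output: [0, 0, 0, 0, 1, 1, 1, 1, 0, 0]


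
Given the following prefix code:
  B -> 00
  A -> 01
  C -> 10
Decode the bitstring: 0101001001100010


Decoding step by step:
Bits 01 -> A
Bits 01 -> A
Bits 00 -> B
Bits 10 -> C
Bits 01 -> A
Bits 10 -> C
Bits 00 -> B
Bits 10 -> C


Decoded message: AABCACBC


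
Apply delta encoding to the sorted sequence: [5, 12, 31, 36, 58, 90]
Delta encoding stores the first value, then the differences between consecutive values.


First value: 5
Deltas:
  12 - 5 = 7
  31 - 12 = 19
  36 - 31 = 5
  58 - 36 = 22
  90 - 58 = 32


Delta encoded: [5, 7, 19, 5, 22, 32]


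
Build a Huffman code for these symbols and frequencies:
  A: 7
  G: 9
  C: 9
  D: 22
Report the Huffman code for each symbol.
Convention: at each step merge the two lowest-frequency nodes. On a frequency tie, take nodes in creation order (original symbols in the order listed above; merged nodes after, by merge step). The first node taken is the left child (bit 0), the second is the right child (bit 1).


Huffman tree construction:
Step 1: Merge A(7) + G(9) = 16
Step 2: Merge C(9) + (A+G)(16) = 25
Step 3: Merge D(22) + (C+(A+G))(25) = 47
Read each symbol's code off the tree from the root (left child = 0, right child = 1).

Codes:
  A: 110 (length 3)
  G: 111 (length 3)
  C: 10 (length 2)
  D: 0 (length 1)
Average code length: 88/47 = 1.8723 bits/symbol


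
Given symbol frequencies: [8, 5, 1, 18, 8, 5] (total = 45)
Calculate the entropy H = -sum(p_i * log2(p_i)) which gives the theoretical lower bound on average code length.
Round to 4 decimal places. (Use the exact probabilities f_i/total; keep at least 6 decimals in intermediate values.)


Per-symbol terms -p_i * log2(p_i) with p_i = f_i/45:
  p = 8/45 = 0.177778: log2(p) = -2.491853, -p*log2(p) = 0.442996
  p = 5/45 = 0.111111: log2(p) = -3.169925, -p*log2(p) = 0.352214
  p = 1/45 = 0.022222: log2(p) = -5.491853, -p*log2(p) = 0.122041
  p = 18/45 = 0.400000: log2(p) = -1.321928, -p*log2(p) = 0.528771
  p = 8/45 = 0.177778: log2(p) = -2.491853, -p*log2(p) = 0.442996
  p = 5/45 = 0.111111: log2(p) = -3.169925, -p*log2(p) = 0.352214
H = 0.442996 + 0.352214 + 0.122041 + 0.528771 + 0.442996 + 0.352214 = 2.241232

H = 2.2412 bits/symbol


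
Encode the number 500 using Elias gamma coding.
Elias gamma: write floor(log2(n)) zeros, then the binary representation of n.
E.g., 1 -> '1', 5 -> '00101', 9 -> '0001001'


num_bits = floor(log2(500)) + 1 = 9
leading_zeros = num_bits - 1 = 8
binary(500) = 111110100

Elias gamma(500) = '00000000' + '111110100' = 00000000111110100 (17 bits)


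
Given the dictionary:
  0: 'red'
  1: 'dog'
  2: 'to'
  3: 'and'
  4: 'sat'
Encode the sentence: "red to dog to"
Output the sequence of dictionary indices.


Look up each word in the dictionary:
  'red' -> 0
  'to' -> 2
  'dog' -> 1
  'to' -> 2

Encoded: [0, 2, 1, 2]


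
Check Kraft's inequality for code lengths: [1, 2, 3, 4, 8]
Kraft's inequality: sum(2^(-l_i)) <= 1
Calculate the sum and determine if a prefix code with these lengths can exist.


Sum = 2^(-1) + 2^(-2) + 2^(-3) + 2^(-4) + 2^(-8)
    = 0.5 + 0.25 + 0.125 + 0.0625 + 0.00390625
    = 241/256 = 0.94140625
Since 0.94140625 <= 1, Kraft's inequality IS satisfied.
A prefix code with these lengths CAN exist.

Kraft sum = 0.94140625. Satisfied.


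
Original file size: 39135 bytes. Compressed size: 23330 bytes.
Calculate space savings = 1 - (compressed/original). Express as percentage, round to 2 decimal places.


ratio = compressed/original = 23330/39135 = 0.596142
savings = 1 - ratio = 1 - 0.596142 = 0.403858
as a percentage: 0.403858 * 100 = 40.39%

Space savings = 1 - 23330/39135 = 40.39%


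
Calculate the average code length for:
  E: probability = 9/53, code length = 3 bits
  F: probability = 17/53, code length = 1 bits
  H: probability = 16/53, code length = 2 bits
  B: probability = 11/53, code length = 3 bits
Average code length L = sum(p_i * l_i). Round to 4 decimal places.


Weighted contributions p_i * l_i:
  E: (9/53) * 3 = 27/53
  F: (17/53) * 1 = 17/53
  H: (16/53) * 2 = 32/53
  B: (11/53) * 3 = 33/53
Sum = (27 + 17 + 32 + 33)/53 = 109/53

L = 109/53 = 2.0566 bits/symbol


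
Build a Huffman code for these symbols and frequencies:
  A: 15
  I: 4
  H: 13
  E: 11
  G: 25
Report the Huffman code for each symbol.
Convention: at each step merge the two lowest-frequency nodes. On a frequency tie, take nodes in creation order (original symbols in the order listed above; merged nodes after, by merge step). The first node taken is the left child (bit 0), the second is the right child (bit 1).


Huffman tree construction:
Step 1: Merge I(4) + E(11) = 15
Step 2: Merge H(13) + A(15) = 28
Step 3: Merge (I+E)(15) + G(25) = 40
Step 4: Merge (H+A)(28) + ((I+E)+G)(40) = 68
Read each symbol's code off the tree from the root (left child = 0, right child = 1).

Codes:
  A: 01 (length 2)
  I: 100 (length 3)
  H: 00 (length 2)
  E: 101 (length 3)
  G: 11 (length 2)
Average code length: 151/68 = 2.2206 bits/symbol


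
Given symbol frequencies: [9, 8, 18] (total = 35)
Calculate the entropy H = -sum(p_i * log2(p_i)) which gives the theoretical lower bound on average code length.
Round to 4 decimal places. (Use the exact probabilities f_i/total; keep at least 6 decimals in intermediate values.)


Per-symbol terms -p_i * log2(p_i) with p_i = f_i/35:
  p = 9/35 = 0.257143: log2(p) = -1.959358, -p*log2(p) = 0.503835
  p = 8/35 = 0.228571: log2(p) = -2.129283, -p*log2(p) = 0.486693
  p = 18/35 = 0.514286: log2(p) = -0.959358, -p*log2(p) = 0.493384
H = 0.503835 + 0.486693 + 0.493384 = 1.483912

H = 1.4839 bits/symbol


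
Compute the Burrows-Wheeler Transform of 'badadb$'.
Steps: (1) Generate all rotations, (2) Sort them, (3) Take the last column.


Rotations (sorted):
  0: $badadb -> last char: b
  1: adadb$b -> last char: b
  2: adb$bad -> last char: d
  3: b$badad -> last char: d
  4: badadb$ -> last char: $
  5: dadb$ba -> last char: a
  6: db$bada -> last char: a


BWT = bbdd$aa


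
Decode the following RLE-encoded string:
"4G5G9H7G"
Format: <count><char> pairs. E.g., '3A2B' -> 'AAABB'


Expanding each <count><char> pair:
  4G -> 'GGGG'
  5G -> 'GGGGG'
  9H -> 'HHHHHHHHH'
  7G -> 'GGGGGGG'

Decoded = GGGGGGGGGHHHHHHHHHGGGGGGG


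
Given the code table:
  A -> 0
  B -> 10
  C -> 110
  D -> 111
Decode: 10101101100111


Decoding:
10 -> B
10 -> B
110 -> C
110 -> C
0 -> A
111 -> D


Result: BBCCAD


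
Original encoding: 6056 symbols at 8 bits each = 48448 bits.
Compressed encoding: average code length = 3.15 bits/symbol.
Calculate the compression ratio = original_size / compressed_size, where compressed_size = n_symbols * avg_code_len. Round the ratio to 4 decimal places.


original_size = n_symbols * orig_bits = 6056 * 8 = 48448 bits
compressed_size = n_symbols * avg_code_len = 6056 * 3.15 = 19076.4 bits
ratio = original_size / compressed_size = 48448 / 19076.4 = 2.5397

Compression ratio = 2.5397


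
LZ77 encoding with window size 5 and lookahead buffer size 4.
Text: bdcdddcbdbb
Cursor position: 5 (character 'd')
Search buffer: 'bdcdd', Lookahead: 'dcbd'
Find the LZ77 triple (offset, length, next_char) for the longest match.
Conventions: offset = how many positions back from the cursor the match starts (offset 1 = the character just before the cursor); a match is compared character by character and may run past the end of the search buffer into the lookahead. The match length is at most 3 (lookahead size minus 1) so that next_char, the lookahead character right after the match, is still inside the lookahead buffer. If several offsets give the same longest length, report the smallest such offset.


Try each offset into the search buffer:
  offset=1 (pos 4, char 'd'): match length 1
  offset=2 (pos 3, char 'd'): match length 1
  offset=3 (pos 2, char 'c'): match length 0
  offset=4 (pos 1, char 'd'): match length 2
  offset=5 (pos 0, char 'b'): match length 0
Longest match has length 2 at offset 4.
next_char = character at position 5 + 2 = 7 -> 'b'

Best match: offset=4, length=2 (matching 'dc' starting at position 1)
LZ77 triple: (4, 2, 'b')


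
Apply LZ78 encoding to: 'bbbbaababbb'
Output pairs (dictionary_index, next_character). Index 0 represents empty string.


LZ78 encoding steps:
Dictionary: {0: ''}
Step 1: w='' (idx 0), next='b' -> output (0, 'b'), add 'b' as idx 1
Step 2: w='b' (idx 1), next='b' -> output (1, 'b'), add 'bb' as idx 2
Step 3: w='b' (idx 1), next='a' -> output (1, 'a'), add 'ba' as idx 3
Step 4: w='' (idx 0), next='a' -> output (0, 'a'), add 'a' as idx 4
Step 5: w='ba' (idx 3), next='b' -> output (3, 'b'), add 'bab' as idx 5
Step 6: w='bb' (idx 2), end of input -> output (2, '')


Encoded: [(0, 'b'), (1, 'b'), (1, 'a'), (0, 'a'), (3, 'b'), (2, '')]


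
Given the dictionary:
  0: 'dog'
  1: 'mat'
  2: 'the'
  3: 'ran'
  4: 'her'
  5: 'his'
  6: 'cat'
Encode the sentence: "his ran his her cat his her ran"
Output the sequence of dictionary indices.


Look up each word in the dictionary:
  'his' -> 5
  'ran' -> 3
  'his' -> 5
  'her' -> 4
  'cat' -> 6
  'his' -> 5
  'her' -> 4
  'ran' -> 3

Encoded: [5, 3, 5, 4, 6, 5, 4, 3]


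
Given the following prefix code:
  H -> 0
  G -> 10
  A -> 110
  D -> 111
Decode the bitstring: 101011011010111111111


Decoding step by step:
Bits 10 -> G
Bits 10 -> G
Bits 110 -> A
Bits 110 -> A
Bits 10 -> G
Bits 111 -> D
Bits 111 -> D
Bits 111 -> D


Decoded message: GGAAGDDD


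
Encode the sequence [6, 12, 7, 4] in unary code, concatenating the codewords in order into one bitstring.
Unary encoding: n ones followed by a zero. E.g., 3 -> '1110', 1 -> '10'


Encode each number as n ones followed by a terminating 0:
  6 -> 1111110 (7 bits)
  12 -> 1111111111110 (13 bits)
  7 -> 11111110 (8 bits)
  4 -> 11110 (5 bits)
Total length = 7 + 13 + 8 + 5 = 33 bits.

Unary([6, 12, 7, 4]) = 111111011111111111101111111011110 (33 bits)


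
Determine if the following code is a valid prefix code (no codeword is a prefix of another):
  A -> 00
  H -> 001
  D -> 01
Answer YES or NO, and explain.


Checking each pair (does one codeword prefix another?):
  A='00' vs H='001': prefix -- VIOLATION

NO -- this is NOT a valid prefix code. A (00) is a prefix of H (001).


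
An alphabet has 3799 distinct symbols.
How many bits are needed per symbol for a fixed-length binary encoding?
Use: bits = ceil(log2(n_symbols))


log2(3799) = 11.8914
Bracket: 2^11 = 2048 < 3799 <= 2^12 = 4096
So ceil(log2(3799)) = 12

bits = ceil(log2(3799)) = ceil(11.8914) = 12 bits


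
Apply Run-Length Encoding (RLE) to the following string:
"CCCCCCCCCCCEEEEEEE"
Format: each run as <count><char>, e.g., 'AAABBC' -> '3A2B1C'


Scanning runs left to right:
  i=0: run of 'C' x 11 -> '11C'
  i=11: run of 'E' x 7 -> '7E'

RLE = 11C7E


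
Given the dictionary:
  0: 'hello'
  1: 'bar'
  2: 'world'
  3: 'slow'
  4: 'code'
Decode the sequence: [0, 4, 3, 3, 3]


Look up each index in the dictionary:
  0 -> 'hello'
  4 -> 'code'
  3 -> 'slow'
  3 -> 'slow'
  3 -> 'slow'

Decoded: "hello code slow slow slow"


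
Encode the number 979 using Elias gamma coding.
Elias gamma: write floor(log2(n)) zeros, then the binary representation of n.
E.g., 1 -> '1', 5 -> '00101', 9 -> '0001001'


num_bits = floor(log2(979)) + 1 = 10
leading_zeros = num_bits - 1 = 9
binary(979) = 1111010011

Elias gamma(979) = '000000000' + '1111010011' = 0000000001111010011 (19 bits)


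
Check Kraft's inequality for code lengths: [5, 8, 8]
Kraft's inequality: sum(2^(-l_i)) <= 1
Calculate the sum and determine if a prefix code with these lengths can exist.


Sum = 2^(-5) + 2^(-8) + 2^(-8)
    = 0.03125 + 0.00390625 + 0.00390625
    = 10/256 = 0.0390625
Since 0.0390625 <= 1, Kraft's inequality IS satisfied.
A prefix code with these lengths CAN exist.

Kraft sum = 0.0390625. Satisfied.


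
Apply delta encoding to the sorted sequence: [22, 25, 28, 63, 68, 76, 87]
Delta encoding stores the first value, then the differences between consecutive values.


First value: 22
Deltas:
  25 - 22 = 3
  28 - 25 = 3
  63 - 28 = 35
  68 - 63 = 5
  76 - 68 = 8
  87 - 76 = 11


Delta encoded: [22, 3, 3, 35, 5, 8, 11]


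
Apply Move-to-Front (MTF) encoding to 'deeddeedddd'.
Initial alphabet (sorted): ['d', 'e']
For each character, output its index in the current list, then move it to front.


MTF encoding:
'd': index 0 in ['d', 'e'] -> ['d', 'e']
'e': index 1 in ['d', 'e'] -> ['e', 'd']
'e': index 0 in ['e', 'd'] -> ['e', 'd']
'd': index 1 in ['e', 'd'] -> ['d', 'e']
'd': index 0 in ['d', 'e'] -> ['d', 'e']
'e': index 1 in ['d', 'e'] -> ['e', 'd']
'e': index 0 in ['e', 'd'] -> ['e', 'd']
'd': index 1 in ['e', 'd'] -> ['d', 'e']
'd': index 0 in ['d', 'e'] -> ['d', 'e']
'd': index 0 in ['d', 'e'] -> ['d', 'e']
'd': index 0 in ['d', 'e'] -> ['d', 'e']


Output: [0, 1, 0, 1, 0, 1, 0, 1, 0, 0, 0]


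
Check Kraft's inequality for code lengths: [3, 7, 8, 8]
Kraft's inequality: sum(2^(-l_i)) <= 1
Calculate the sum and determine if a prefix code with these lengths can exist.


Sum = 2^(-3) + 2^(-7) + 2^(-8) + 2^(-8)
    = 0.125 + 0.0078125 + 0.00390625 + 0.00390625
    = 36/256 = 0.140625
Since 0.140625 <= 1, Kraft's inequality IS satisfied.
A prefix code with these lengths CAN exist.

Kraft sum = 0.140625. Satisfied.


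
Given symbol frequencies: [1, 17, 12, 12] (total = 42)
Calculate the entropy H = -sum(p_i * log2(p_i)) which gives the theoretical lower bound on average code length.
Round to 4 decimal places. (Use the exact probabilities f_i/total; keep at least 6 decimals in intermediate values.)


Per-symbol terms -p_i * log2(p_i) with p_i = f_i/42:
  p = 1/42 = 0.023810: log2(p) = -5.392317, -p*log2(p) = 0.128389
  p = 17/42 = 0.404762: log2(p) = -1.304855, -p*log2(p) = 0.528155
  p = 12/42 = 0.285714: log2(p) = -1.807355, -p*log2(p) = 0.516387
  p = 12/42 = 0.285714: log2(p) = -1.807355, -p*log2(p) = 0.516387
H = 0.128389 + 0.528155 + 0.516387 + 0.516387 = 1.689318

H = 1.6893 bits/symbol


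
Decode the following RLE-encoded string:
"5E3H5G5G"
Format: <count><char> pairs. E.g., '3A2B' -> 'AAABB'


Expanding each <count><char> pair:
  5E -> 'EEEEE'
  3H -> 'HHH'
  5G -> 'GGGGG'
  5G -> 'GGGGG'

Decoded = EEEEEHHHGGGGGGGGGG


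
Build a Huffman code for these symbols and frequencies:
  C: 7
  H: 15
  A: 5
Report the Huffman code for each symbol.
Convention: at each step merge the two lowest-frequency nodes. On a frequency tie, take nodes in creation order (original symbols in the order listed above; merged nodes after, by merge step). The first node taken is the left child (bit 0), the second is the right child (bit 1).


Huffman tree construction:
Step 1: Merge A(5) + C(7) = 12
Step 2: Merge (A+C)(12) + H(15) = 27
Read each symbol's code off the tree from the root (left child = 0, right child = 1).

Codes:
  C: 01 (length 2)
  H: 1 (length 1)
  A: 00 (length 2)
Average code length: 39/27 = 1.4444 bits/symbol


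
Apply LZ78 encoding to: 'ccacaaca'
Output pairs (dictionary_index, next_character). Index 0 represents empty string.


LZ78 encoding steps:
Dictionary: {0: ''}
Step 1: w='' (idx 0), next='c' -> output (0, 'c'), add 'c' as idx 1
Step 2: w='c' (idx 1), next='a' -> output (1, 'a'), add 'ca' as idx 2
Step 3: w='ca' (idx 2), next='a' -> output (2, 'a'), add 'caa' as idx 3
Step 4: w='ca' (idx 2), end of input -> output (2, '')


Encoded: [(0, 'c'), (1, 'a'), (2, 'a'), (2, '')]


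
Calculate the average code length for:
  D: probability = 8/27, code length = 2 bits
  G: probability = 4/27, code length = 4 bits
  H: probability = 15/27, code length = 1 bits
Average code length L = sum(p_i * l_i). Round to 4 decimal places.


Weighted contributions p_i * l_i:
  D: (8/27) * 2 = 16/27
  G: (4/27) * 4 = 16/27
  H: (15/27) * 1 = 15/27
Sum = (16 + 16 + 15)/27 = 47/27

L = 47/27 = 1.7407 bits/symbol


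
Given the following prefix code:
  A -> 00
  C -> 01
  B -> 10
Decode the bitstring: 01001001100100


Decoding step by step:
Bits 01 -> C
Bits 00 -> A
Bits 10 -> B
Bits 01 -> C
Bits 10 -> B
Bits 01 -> C
Bits 00 -> A


Decoded message: CABCBCA


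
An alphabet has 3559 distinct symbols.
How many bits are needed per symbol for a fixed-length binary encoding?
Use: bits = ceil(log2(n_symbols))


log2(3559) = 11.7973
Bracket: 2^11 = 2048 < 3559 <= 2^12 = 4096
So ceil(log2(3559)) = 12

bits = ceil(log2(3559)) = ceil(11.7973) = 12 bits


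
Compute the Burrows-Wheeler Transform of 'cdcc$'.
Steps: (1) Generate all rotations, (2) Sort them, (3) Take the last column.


Rotations (sorted):
  0: $cdcc -> last char: c
  1: c$cdc -> last char: c
  2: cc$cd -> last char: d
  3: cdcc$ -> last char: $
  4: dcc$c -> last char: c


BWT = ccd$c


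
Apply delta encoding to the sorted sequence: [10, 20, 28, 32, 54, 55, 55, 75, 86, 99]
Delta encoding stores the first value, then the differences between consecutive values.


First value: 10
Deltas:
  20 - 10 = 10
  28 - 20 = 8
  32 - 28 = 4
  54 - 32 = 22
  55 - 54 = 1
  55 - 55 = 0
  75 - 55 = 20
  86 - 75 = 11
  99 - 86 = 13


Delta encoded: [10, 10, 8, 4, 22, 1, 0, 20, 11, 13]


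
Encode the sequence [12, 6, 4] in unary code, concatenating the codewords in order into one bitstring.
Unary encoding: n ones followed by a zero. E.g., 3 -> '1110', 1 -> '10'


Encode each number as n ones followed by a terminating 0:
  12 -> 1111111111110 (13 bits)
  6 -> 1111110 (7 bits)
  4 -> 11110 (5 bits)
Total length = 13 + 7 + 5 = 25 bits.

Unary([12, 6, 4]) = 1111111111110111111011110 (25 bits)


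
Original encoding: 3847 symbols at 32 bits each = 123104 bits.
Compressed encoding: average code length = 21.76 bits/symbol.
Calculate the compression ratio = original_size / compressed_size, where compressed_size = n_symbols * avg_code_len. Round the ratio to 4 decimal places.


original_size = n_symbols * orig_bits = 3847 * 32 = 123104 bits
compressed_size = n_symbols * avg_code_len = 3847 * 21.76 = 83710.72 bits
ratio = original_size / compressed_size = 123104 / 83710.72 = 1.4706

Compression ratio = 1.4706


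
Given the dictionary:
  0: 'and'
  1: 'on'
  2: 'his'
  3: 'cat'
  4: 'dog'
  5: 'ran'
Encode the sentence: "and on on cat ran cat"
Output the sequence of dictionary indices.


Look up each word in the dictionary:
  'and' -> 0
  'on' -> 1
  'on' -> 1
  'cat' -> 3
  'ran' -> 5
  'cat' -> 3

Encoded: [0, 1, 1, 3, 5, 3]


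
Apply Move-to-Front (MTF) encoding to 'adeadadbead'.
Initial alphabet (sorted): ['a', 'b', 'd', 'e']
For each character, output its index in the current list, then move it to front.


MTF encoding:
'a': index 0 in ['a', 'b', 'd', 'e'] -> ['a', 'b', 'd', 'e']
'd': index 2 in ['a', 'b', 'd', 'e'] -> ['d', 'a', 'b', 'e']
'e': index 3 in ['d', 'a', 'b', 'e'] -> ['e', 'd', 'a', 'b']
'a': index 2 in ['e', 'd', 'a', 'b'] -> ['a', 'e', 'd', 'b']
'd': index 2 in ['a', 'e', 'd', 'b'] -> ['d', 'a', 'e', 'b']
'a': index 1 in ['d', 'a', 'e', 'b'] -> ['a', 'd', 'e', 'b']
'd': index 1 in ['a', 'd', 'e', 'b'] -> ['d', 'a', 'e', 'b']
'b': index 3 in ['d', 'a', 'e', 'b'] -> ['b', 'd', 'a', 'e']
'e': index 3 in ['b', 'd', 'a', 'e'] -> ['e', 'b', 'd', 'a']
'a': index 3 in ['e', 'b', 'd', 'a'] -> ['a', 'e', 'b', 'd']
'd': index 3 in ['a', 'e', 'b', 'd'] -> ['d', 'a', 'e', 'b']


Output: [0, 2, 3, 2, 2, 1, 1, 3, 3, 3, 3]


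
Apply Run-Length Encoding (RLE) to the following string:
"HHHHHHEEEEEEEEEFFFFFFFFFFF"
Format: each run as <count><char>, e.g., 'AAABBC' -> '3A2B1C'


Scanning runs left to right:
  i=0: run of 'H' x 6 -> '6H'
  i=6: run of 'E' x 9 -> '9E'
  i=15: run of 'F' x 11 -> '11F'

RLE = 6H9E11F


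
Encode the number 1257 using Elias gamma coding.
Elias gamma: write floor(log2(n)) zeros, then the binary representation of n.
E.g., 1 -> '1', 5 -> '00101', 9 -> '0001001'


num_bits = floor(log2(1257)) + 1 = 11
leading_zeros = num_bits - 1 = 10
binary(1257) = 10011101001

Elias gamma(1257) = '0000000000' + '10011101001' = 000000000010011101001 (21 bits)


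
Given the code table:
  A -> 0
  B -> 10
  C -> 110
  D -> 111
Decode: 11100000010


Decoding:
111 -> D
0 -> A
0 -> A
0 -> A
0 -> A
0 -> A
0 -> A
10 -> B


Result: DAAAAAAB


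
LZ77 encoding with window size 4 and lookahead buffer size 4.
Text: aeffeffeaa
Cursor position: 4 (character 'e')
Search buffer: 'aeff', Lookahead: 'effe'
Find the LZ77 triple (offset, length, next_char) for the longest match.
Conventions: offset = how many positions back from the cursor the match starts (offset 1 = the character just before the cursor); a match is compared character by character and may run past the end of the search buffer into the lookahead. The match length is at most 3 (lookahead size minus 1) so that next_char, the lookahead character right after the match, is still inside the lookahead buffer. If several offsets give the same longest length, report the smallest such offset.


Try each offset into the search buffer:
  offset=1 (pos 3, char 'f'): match length 0
  offset=2 (pos 2, char 'f'): match length 0
  offset=3 (pos 1, char 'e'): match length 3
  offset=4 (pos 0, char 'a'): match length 0
Longest match has length 3 at offset 3.
next_char = character at position 4 + 3 = 7 -> 'e'

Best match: offset=3, length=3 (matching 'eff' starting at position 1)
LZ77 triple: (3, 3, 'e')


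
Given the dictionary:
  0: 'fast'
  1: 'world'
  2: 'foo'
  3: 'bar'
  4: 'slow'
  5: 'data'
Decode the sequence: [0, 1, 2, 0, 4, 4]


Look up each index in the dictionary:
  0 -> 'fast'
  1 -> 'world'
  2 -> 'foo'
  0 -> 'fast'
  4 -> 'slow'
  4 -> 'slow'

Decoded: "fast world foo fast slow slow"


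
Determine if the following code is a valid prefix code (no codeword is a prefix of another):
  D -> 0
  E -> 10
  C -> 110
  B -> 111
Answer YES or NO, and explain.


Checking each pair (does one codeword prefix another?):
  D='0' vs E='10': no prefix
  D='0' vs C='110': no prefix
  D='0' vs B='111': no prefix
  E='10' vs D='0': no prefix
  E='10' vs C='110': no prefix
  E='10' vs B='111': no prefix
  C='110' vs D='0': no prefix
  C='110' vs E='10': no prefix
  C='110' vs B='111': no prefix
  B='111' vs D='0': no prefix
  B='111' vs E='10': no prefix
  B='111' vs C='110': no prefix
No violation found over all pairs.

YES -- this is a valid prefix code. No codeword is a prefix of any other codeword.


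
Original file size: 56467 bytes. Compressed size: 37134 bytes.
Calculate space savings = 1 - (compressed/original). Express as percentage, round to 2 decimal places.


ratio = compressed/original = 37134/56467 = 0.657623
savings = 1 - ratio = 1 - 0.657623 = 0.342377
as a percentage: 0.342377 * 100 = 34.24%

Space savings = 1 - 37134/56467 = 34.24%


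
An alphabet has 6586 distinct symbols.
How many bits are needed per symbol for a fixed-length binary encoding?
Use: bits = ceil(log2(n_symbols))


log2(6586) = 12.6852
Bracket: 2^12 = 4096 < 6586 <= 2^13 = 8192
So ceil(log2(6586)) = 13

bits = ceil(log2(6586)) = ceil(12.6852) = 13 bits


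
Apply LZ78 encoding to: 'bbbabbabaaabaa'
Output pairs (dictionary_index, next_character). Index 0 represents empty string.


LZ78 encoding steps:
Dictionary: {0: ''}
Step 1: w='' (idx 0), next='b' -> output (0, 'b'), add 'b' as idx 1
Step 2: w='b' (idx 1), next='b' -> output (1, 'b'), add 'bb' as idx 2
Step 3: w='' (idx 0), next='a' -> output (0, 'a'), add 'a' as idx 3
Step 4: w='bb' (idx 2), next='a' -> output (2, 'a'), add 'bba' as idx 4
Step 5: w='b' (idx 1), next='a' -> output (1, 'a'), add 'ba' as idx 5
Step 6: w='a' (idx 3), next='a' -> output (3, 'a'), add 'aa' as idx 6
Step 7: w='ba' (idx 5), next='a' -> output (5, 'a'), add 'baa' as idx 7


Encoded: [(0, 'b'), (1, 'b'), (0, 'a'), (2, 'a'), (1, 'a'), (3, 'a'), (5, 'a')]


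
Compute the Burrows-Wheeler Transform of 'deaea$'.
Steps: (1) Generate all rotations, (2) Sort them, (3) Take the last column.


Rotations (sorted):
  0: $deaea -> last char: a
  1: a$deae -> last char: e
  2: aea$de -> last char: e
  3: deaea$ -> last char: $
  4: ea$dea -> last char: a
  5: eaea$d -> last char: d


BWT = aee$ad


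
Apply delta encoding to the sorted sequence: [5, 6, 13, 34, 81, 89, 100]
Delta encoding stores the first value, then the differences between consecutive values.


First value: 5
Deltas:
  6 - 5 = 1
  13 - 6 = 7
  34 - 13 = 21
  81 - 34 = 47
  89 - 81 = 8
  100 - 89 = 11


Delta encoded: [5, 1, 7, 21, 47, 8, 11]


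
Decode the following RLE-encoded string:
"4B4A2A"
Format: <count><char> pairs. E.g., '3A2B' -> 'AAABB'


Expanding each <count><char> pair:
  4B -> 'BBBB'
  4A -> 'AAAA'
  2A -> 'AA'

Decoded = BBBBAAAAAA


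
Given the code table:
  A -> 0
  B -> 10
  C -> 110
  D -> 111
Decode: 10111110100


Decoding:
10 -> B
111 -> D
110 -> C
10 -> B
0 -> A


Result: BDCBA


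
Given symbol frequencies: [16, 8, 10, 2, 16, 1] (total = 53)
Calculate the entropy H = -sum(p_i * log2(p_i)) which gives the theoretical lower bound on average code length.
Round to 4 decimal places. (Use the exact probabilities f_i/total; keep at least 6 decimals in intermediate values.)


Per-symbol terms -p_i * log2(p_i) with p_i = f_i/53:
  p = 16/53 = 0.301887: log2(p) = -1.727920, -p*log2(p) = 0.521636
  p = 8/53 = 0.150943: log2(p) = -2.727920, -p*log2(p) = 0.411762
  p = 10/53 = 0.188679: log2(p) = -2.405992, -p*log2(p) = 0.453961
  p = 2/53 = 0.037736: log2(p) = -4.727920, -p*log2(p) = 0.178412
  p = 16/53 = 0.301887: log2(p) = -1.727920, -p*log2(p) = 0.521636
  p = 1/53 = 0.018868: log2(p) = -5.727920, -p*log2(p) = 0.108074
H = 0.521636 + 0.411762 + 0.453961 + 0.178412 + 0.521636 + 0.108074 = 2.195481

H = 2.1955 bits/symbol


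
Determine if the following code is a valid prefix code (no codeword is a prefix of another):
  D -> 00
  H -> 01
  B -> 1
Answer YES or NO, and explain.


Checking each pair (does one codeword prefix another?):
  D='00' vs H='01': no prefix
  D='00' vs B='1': no prefix
  H='01' vs D='00': no prefix
  H='01' vs B='1': no prefix
  B='1' vs D='00': no prefix
  B='1' vs H='01': no prefix
No violation found over all pairs.

YES -- this is a valid prefix code. No codeword is a prefix of any other codeword.


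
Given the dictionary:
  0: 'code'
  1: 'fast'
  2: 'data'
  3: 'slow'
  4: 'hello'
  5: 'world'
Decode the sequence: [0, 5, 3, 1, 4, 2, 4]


Look up each index in the dictionary:
  0 -> 'code'
  5 -> 'world'
  3 -> 'slow'
  1 -> 'fast'
  4 -> 'hello'
  2 -> 'data'
  4 -> 'hello'

Decoded: "code world slow fast hello data hello"


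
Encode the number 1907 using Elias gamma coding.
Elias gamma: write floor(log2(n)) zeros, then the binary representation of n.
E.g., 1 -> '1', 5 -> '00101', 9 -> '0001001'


num_bits = floor(log2(1907)) + 1 = 11
leading_zeros = num_bits - 1 = 10
binary(1907) = 11101110011

Elias gamma(1907) = '0000000000' + '11101110011' = 000000000011101110011 (21 bits)


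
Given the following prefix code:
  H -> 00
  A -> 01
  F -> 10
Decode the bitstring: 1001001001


Decoding step by step:
Bits 10 -> F
Bits 01 -> A
Bits 00 -> H
Bits 10 -> F
Bits 01 -> A


Decoded message: FAHFA


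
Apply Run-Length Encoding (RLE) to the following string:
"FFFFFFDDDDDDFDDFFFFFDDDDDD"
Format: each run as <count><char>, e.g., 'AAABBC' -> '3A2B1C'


Scanning runs left to right:
  i=0: run of 'F' x 6 -> '6F'
  i=6: run of 'D' x 6 -> '6D'
  i=12: run of 'F' x 1 -> '1F'
  i=13: run of 'D' x 2 -> '2D'
  i=15: run of 'F' x 5 -> '5F'
  i=20: run of 'D' x 6 -> '6D'

RLE = 6F6D1F2D5F6D


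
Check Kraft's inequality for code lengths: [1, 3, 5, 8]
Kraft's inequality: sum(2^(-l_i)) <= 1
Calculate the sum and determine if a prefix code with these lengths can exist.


Sum = 2^(-1) + 2^(-3) + 2^(-5) + 2^(-8)
    = 0.5 + 0.125 + 0.03125 + 0.00390625
    = 169/256 = 0.66015625
Since 0.66015625 <= 1, Kraft's inequality IS satisfied.
A prefix code with these lengths CAN exist.

Kraft sum = 0.66015625. Satisfied.


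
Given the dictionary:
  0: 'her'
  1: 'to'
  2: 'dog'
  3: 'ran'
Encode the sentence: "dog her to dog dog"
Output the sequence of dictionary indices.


Look up each word in the dictionary:
  'dog' -> 2
  'her' -> 0
  'to' -> 1
  'dog' -> 2
  'dog' -> 2

Encoded: [2, 0, 1, 2, 2]


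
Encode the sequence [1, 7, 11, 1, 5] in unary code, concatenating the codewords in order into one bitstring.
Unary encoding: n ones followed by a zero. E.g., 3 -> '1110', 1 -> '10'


Encode each number as n ones followed by a terminating 0:
  1 -> 10 (2 bits)
  7 -> 11111110 (8 bits)
  11 -> 111111111110 (12 bits)
  1 -> 10 (2 bits)
  5 -> 111110 (6 bits)
Total length = 2 + 8 + 12 + 2 + 6 = 30 bits.

Unary([1, 7, 11, 1, 5]) = 101111111011111111111010111110 (30 bits)


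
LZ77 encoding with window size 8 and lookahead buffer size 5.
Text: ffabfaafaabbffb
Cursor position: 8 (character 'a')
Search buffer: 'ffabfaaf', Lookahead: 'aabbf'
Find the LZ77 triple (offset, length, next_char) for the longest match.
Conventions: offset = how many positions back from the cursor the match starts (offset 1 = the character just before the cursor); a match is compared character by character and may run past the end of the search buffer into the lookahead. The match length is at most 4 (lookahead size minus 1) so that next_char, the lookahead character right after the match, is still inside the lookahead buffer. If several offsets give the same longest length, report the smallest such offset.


Try each offset into the search buffer:
  offset=1 (pos 7, char 'f'): match length 0
  offset=2 (pos 6, char 'a'): match length 1
  offset=3 (pos 5, char 'a'): match length 2
  offset=4 (pos 4, char 'f'): match length 0
  offset=5 (pos 3, char 'b'): match length 0
  offset=6 (pos 2, char 'a'): match length 1
  offset=7 (pos 1, char 'f'): match length 0
  offset=8 (pos 0, char 'f'): match length 0
Longest match has length 2 at offset 3.
next_char = character at position 8 + 2 = 10 -> 'b'

Best match: offset=3, length=2 (matching 'aa' starting at position 5)
LZ77 triple: (3, 2, 'b')
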